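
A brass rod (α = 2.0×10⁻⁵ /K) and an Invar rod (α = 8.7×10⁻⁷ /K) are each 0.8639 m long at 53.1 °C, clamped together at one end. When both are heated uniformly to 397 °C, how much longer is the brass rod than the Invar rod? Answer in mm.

5.68 mm

ΔT = 343.9 K
brass: ΔL = 2.0×10⁻⁵ × 0.8639 m × 343.9 = 5.9419×10⁻³ m = 5.9419 mm
Invar: ΔL = 8.7×10⁻⁷ × 0.8639 m × 343.9 = 2.5847×10⁻⁴ m = 0.25847 mm
difference = 5.9419 − 0.25847 = 5.68343 mm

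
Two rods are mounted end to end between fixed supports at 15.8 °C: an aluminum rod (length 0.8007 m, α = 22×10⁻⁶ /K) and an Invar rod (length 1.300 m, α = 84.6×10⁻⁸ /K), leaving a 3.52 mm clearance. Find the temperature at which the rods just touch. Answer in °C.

T = 204 °C

Gap closes when ΔL₁ + ΔL₂ = 3.52 mm = 3.52×10⁻³ m
(α₁L₁ + α₂L₂)ΔT = g
α₁L₁ + α₂L₂ = 22×10⁻⁶×0.8007 + 84.6×10⁻⁸×1.300 = 1.87152×10⁻⁵ m/K
ΔT = 3.52×10⁻³ / 1.87152×10⁻⁵ = 188.08 K
T = 15.8 + 188.08 = 203.88 °C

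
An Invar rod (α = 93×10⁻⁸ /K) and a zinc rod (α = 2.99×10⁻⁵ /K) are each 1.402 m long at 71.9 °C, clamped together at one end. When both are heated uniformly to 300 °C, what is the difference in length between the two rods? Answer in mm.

ΔT = 228.1 K
Invar: ΔL = 93×10⁻⁸ × 1.402 m × 228.1 = 2.9741×10⁻⁴ m = 0.29741 mm
zinc: ΔL = 2.99×10⁻⁵ × 1.402 m × 228.1 = 9.5619×10⁻³ m = 9.5619 mm
difference = 9.5619 − 0.29741 = 9.26449 mm

9.26 mm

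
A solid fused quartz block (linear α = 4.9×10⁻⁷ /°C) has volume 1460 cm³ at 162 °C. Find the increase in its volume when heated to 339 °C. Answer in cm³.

ΔV = 0.380 cm³

Isotropic solid: β ≈ 3α = 1.5×10⁻⁶ /K; ΔT = 177 K
ΔV = 3αV₀ΔT = 3(4.9×10⁻⁷)(1460)(177) = 0.380 cm³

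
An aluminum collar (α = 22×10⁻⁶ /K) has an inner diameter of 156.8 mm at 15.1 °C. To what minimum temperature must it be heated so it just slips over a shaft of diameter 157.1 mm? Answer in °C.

T = 102 °C

Required Δd = 157.1 − 156.8 = 0.3 mm
Δd = αd₀ΔT ⇒ ΔT = Δd/(αd₀) = 0.3 / (22×10⁻⁶ × 156.8) = 86.97 K
T_min = 15.1 + 86.97 = 102.07 °C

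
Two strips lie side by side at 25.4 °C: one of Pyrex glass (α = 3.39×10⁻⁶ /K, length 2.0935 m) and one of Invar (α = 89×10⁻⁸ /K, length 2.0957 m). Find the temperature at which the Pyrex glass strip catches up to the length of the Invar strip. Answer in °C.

T = 445.9 °C

Equal length when α₁L₁ΔT − α₂L₂ΔT = L₂ − L₁ = 2.20×10⁻³ m
α₁L₁ = 7.096965×10⁻⁶, α₂L₂ = 1.865173×10⁻⁶ → Δ(αL) = 5.231792×10⁻⁶ m/K
ΔT = 2.20×10⁻³ / 5.231792×10⁻⁶ = 420.506 K, so T = 25.4 + 420.506 = 445.906 °C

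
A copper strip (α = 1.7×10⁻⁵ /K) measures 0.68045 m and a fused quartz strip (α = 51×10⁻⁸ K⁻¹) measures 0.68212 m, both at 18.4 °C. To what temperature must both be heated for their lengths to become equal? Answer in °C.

Equal length when α₁L₁ΔT − α₂L₂ΔT = L₂ − L₁ = 1.67×10⁻³ m
α₁L₁ = 1.156765×10⁻⁵, α₂L₂ = 3.478812×10⁻⁷ → Δ(αL) = 1.12197688×10⁻⁵ m/K
ΔT = 1.67×10⁻³ / 1.12197688×10⁻⁵ = 148.844 K, so T = 18.4 + 148.844 = 167.244 °C

T = 167.2 °C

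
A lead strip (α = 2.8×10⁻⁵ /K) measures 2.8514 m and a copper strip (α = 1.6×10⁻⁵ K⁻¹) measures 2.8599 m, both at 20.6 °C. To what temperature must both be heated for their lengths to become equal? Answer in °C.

Equal length when α₁L₁ΔT − α₂L₂ΔT = L₂ − L₁ = 8.50×10⁻³ m
α₁L₁ = 7.98392×10⁻⁵, α₂L₂ = 4.57584×10⁻⁵ → Δ(αL) = 3.40808×10⁻⁵ m/K
ΔT = 8.50×10⁻³ / 3.40808×10⁻⁵ = 249.407 K, so T = 20.6 + 249.407 = 270.007 °C

T = 270.0 °C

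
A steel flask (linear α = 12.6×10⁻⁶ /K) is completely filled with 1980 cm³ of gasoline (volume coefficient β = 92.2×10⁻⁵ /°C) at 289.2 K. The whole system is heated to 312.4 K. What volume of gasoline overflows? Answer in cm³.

The flask also expands: β_container ≈ 3α = 3.78×10⁻⁵ /K
Net overflow = V₀(β_liq − 3α_cont)ΔT
β − 3α = 9.22×10⁻⁴ − 3.78×10⁻⁵ = 8.842×10⁻⁴ /K; ΔT = 23.2 K
ΔV = 1980 × 8.842×10⁻⁴ × 23.2 = 40.6 cm³

40.6 cm³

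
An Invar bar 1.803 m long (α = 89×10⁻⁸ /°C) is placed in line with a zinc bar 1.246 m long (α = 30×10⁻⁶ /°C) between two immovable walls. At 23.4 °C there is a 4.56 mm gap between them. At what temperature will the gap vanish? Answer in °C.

T = 140 °C

α₁L₁ = 1.60467×10⁻⁶ m/K, α₂L₂ = 3.738×10⁻⁵ m/K → total 3.898467×10⁻⁵ m/K
ΔT = g/(α₁L₁+α₂L₂) = 4.56×10⁻³ / 3.898467×10⁻⁵ = 116.97 K
T = 23.4 + 116.97 = 140.37 °C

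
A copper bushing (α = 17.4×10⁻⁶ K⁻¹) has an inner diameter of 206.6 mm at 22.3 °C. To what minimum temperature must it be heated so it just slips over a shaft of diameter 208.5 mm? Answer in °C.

T = 551 °C

Required Δd = 208.5 − 206.6 = 1.9 mm
Δd = αd₀ΔT ⇒ ΔT = Δd/(αd₀) = 1.9 / (17.4×10⁻⁶ × 206.6) = 528.54 K
T_min = 22.3 + 528.54 = 550.84 °C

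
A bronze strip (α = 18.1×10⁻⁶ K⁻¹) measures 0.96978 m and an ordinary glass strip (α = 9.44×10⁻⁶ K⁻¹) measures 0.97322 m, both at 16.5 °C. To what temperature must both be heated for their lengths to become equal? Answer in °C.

T = 427.7 °C

L₁(1 + α₁ΔT) = L₂(1 + α₂ΔT) ⇒ ΔT = (L₂ − L₁)/(α₁L₁ − α₂L₂)
L₂ − L₁ = 0.97322 − 0.96978 = 3.44×10⁻³ m
α₁L₁ − α₂L₂ = 18.1×10⁻⁶×0.96978 − 9.44×10⁻⁶×0.97322 = 8.3658212×10⁻⁶ m/K
ΔT = 3.44×10⁻³ / 8.3658212×10⁻⁶ = 411.197 K
T = 16.5 + 411.197 = 427.697 °C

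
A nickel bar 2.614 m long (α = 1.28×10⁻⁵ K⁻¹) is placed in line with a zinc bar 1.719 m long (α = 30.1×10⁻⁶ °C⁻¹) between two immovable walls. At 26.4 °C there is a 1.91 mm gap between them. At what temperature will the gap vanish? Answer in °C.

T = 48.8 °C

α₁L₁ = 3.34592×10⁻⁵ m/K, α₂L₂ = 5.17419×10⁻⁵ m/K → total 8.52011×10⁻⁵ m/K
ΔT = g/(α₁L₁+α₂L₂) = 1.91×10⁻³ / 8.52011×10⁻⁵ = 22.418 K
T = 26.4 + 22.418 = 48.818 °C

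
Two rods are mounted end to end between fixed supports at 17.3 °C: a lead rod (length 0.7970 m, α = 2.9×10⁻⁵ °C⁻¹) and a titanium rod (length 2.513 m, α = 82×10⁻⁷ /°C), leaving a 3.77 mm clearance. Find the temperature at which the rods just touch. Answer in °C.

α₁L₁ = 2.3113×10⁻⁵ m/K, α₂L₂ = 2.06066×10⁻⁵ m/K → total 4.37196×10⁻⁵ m/K
ΔT = g/(α₁L₁+α₂L₂) = 3.77×10⁻³ / 4.37196×10⁻⁵ = 86.23 K
T = 17.3 + 86.23 = 103.53 °C

T = 104 °C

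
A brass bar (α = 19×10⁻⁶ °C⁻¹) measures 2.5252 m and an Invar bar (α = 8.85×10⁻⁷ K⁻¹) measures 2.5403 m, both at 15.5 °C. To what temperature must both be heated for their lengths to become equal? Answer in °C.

Equal length when α₁L₁ΔT − α₂L₂ΔT = L₂ − L₁ = 1.51×10⁻² m
α₁L₁ = 4.79788×10⁻⁵, α₂L₂ = 2.2481655×10⁻⁶ → Δ(αL) = 4.57306345×10⁻⁵ m/K
ΔT = 1.51×10⁻² / 4.57306345×10⁻⁵ = 330.194 K, so T = 15.5 + 330.194 = 345.694 °C

T = 345.7 °C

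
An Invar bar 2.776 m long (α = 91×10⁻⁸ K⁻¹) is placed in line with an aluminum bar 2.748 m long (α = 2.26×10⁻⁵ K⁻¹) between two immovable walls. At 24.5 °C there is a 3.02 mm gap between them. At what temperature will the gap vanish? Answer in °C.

Gap closes when ΔL₁ + ΔL₂ = 3.02 mm = 3.02×10⁻³ m
(α₁L₁ + α₂L₂)ΔT = g
α₁L₁ + α₂L₂ = 91×10⁻⁸×2.776 + 2.26×10⁻⁵×2.748 = 6.463096×10⁻⁵ m/K
ΔT = 3.02×10⁻³ / 6.463096×10⁻⁵ = 46.727 K
T = 24.5 + 46.727 = 71.227 °C

T = 71.2 °C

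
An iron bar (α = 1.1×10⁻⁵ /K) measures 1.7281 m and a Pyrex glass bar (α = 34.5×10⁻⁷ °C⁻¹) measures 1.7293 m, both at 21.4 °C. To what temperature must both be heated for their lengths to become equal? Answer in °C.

T = 113.4 °C

Equal length when α₁L₁ΔT − α₂L₂ΔT = L₂ − L₁ = 1.20×10⁻³ m
α₁L₁ = 1.90091×10⁻⁵, α₂L₂ = 5.966085×10⁻⁶ → Δ(αL) = 1.3043015×10⁻⁵ m/K
ΔT = 1.20×10⁻³ / 1.3043015×10⁻⁵ = 92.003 K, so T = 21.4 + 92.003 = 113.403 °C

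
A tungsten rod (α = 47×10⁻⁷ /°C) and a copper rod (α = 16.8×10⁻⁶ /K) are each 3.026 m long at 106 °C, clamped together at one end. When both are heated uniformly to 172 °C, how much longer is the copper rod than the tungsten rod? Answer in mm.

ΔT = 66 K
tungsten: ΔL = 47×10⁻⁷ × 3.026 m × 66 = 9.3867×10⁻⁴ m = 0.93867 mm
copper: ΔL = 16.8×10⁻⁶ × 3.026 m × 66 = 3.3552×10⁻³ m = 3.3552 mm
difference = 3.3552 − 0.93867 = 2.41653 mm

2.42 mm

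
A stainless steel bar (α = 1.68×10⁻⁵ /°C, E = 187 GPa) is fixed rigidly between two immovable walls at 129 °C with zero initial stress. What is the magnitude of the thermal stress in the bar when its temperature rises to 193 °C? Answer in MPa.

Fully constrained: the free strain ε = αΔT is blocked, so σ = Eε = EαΔT.
|ΔT| = 64 K
σ = 187×10⁹ × 1.68×10⁻⁵ × 64 = 2.01×10⁸ Pa

σ = 201 MPa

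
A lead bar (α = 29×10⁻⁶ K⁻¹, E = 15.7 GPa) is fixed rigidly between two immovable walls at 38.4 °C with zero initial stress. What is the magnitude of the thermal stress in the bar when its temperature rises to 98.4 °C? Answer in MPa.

Fully constrained: the free strain ε = αΔT is blocked, so σ = Eε = EαΔT.
|ΔT| = 60.0 K
σ = 15.7×10⁹ × 29×10⁻⁶ × 60.0 = 2.73×10⁷ Pa

σ = 27.3 MPa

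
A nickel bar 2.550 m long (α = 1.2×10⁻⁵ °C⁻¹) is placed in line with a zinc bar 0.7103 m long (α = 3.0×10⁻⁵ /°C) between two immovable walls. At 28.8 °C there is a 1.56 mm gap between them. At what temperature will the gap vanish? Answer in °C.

Gap closes when ΔL₁ + ΔL₂ = 1.56 mm = 1.56×10⁻³ m
(α₁L₁ + α₂L₂)ΔT = g
α₁L₁ + α₂L₂ = 1.2×10⁻⁵×2.550 + 3.0×10⁻⁵×0.7103 = 5.1909×10⁻⁵ m/K
ΔT = 1.56×10⁻³ / 5.1909×10⁻⁵ = 30.053 K
T = 28.8 + 30.053 = 58.853 °C

T = 58.9 °C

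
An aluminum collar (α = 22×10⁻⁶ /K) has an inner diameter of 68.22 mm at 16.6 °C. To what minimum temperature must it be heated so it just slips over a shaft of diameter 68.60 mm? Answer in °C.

T = 270 °C

Required Δd = 68.60 − 68.22 = 0.38 mm
Δd = αd₀ΔT ⇒ ΔT = Δd/(αd₀) = 0.38 / (22×10⁻⁶ × 68.22) = 253.19 K
T_min = 16.6 + 253.19 = 269.79 °C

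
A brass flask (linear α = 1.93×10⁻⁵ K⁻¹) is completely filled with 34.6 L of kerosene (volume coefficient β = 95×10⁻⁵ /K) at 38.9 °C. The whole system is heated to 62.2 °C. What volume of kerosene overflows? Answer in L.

0.719 L

The flask also expands: β_container ≈ 3α = 5.79×10⁻⁵ /K
Net overflow = V₀(β_liq − 3α_cont)ΔT
β − 3α = 9.50×10⁻⁴ − 5.79×10⁻⁵ = 8.921×10⁻⁴ /K; ΔT = 23.3 K
ΔV = 34.6 × 8.921×10⁻⁴ × 23.3 = 0.719 L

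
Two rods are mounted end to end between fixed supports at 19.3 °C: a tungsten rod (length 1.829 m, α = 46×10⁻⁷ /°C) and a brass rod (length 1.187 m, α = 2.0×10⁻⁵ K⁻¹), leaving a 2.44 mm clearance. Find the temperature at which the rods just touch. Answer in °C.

α₁L₁ = 8.4134×10⁻⁶ m/K, α₂L₂ = 2.374×10⁻⁵ m/K → total 3.21534×10⁻⁵ m/K
ΔT = g/(α₁L₁+α₂L₂) = 2.44×10⁻³ / 3.21534×10⁻⁵ = 75.886 K
T = 19.3 + 75.886 = 95.186 °C

T = 95.2 °C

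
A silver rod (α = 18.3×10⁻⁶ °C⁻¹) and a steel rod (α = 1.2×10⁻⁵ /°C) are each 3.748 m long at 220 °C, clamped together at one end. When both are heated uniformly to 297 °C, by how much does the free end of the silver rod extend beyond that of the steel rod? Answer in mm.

ΔT = 77 K
silver: ΔL = 18.3×10⁻⁶ × 3.748 m × 77 = 5.2813×10⁻³ m = 5.2813 mm
steel: ΔL = 1.2×10⁻⁵ × 3.748 m × 77 = 3.4632×10⁻³ m = 3.4632 mm
difference = 5.2813 − 3.4632 = 1.8181 mm

1.82 mm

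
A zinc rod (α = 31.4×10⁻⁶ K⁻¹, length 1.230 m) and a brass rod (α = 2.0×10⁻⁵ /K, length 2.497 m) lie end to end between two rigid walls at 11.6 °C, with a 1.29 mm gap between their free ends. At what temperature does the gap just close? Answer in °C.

α₁L₁ = 3.8622×10⁻⁵ m/K, α₂L₂ = 4.994×10⁻⁵ m/K → total 8.8562×10⁻⁵ m/K
ΔT = g/(α₁L₁+α₂L₂) = 1.29×10⁻³ / 8.8562×10⁻⁵ = 14.566 K
T = 11.6 + 14.566 = 26.166 °C

T = 26.2 °C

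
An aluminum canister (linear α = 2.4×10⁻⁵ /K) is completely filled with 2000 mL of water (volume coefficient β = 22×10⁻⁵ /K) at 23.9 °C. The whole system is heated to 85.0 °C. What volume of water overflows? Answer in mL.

The canister also expands: β_container ≈ 3α = 7.2×10⁻⁵ /K
Net overflow = V₀(β_liq − 3α_cont)ΔT
β − 3α = 2.20×10⁻⁴ − 7.2×10⁻⁵ = 1.48×10⁻⁴ /K; ΔT = 61.1 K
ΔV = 2000 × 1.48×10⁻⁴ × 61.1 = 18.1 mL

18.1 mL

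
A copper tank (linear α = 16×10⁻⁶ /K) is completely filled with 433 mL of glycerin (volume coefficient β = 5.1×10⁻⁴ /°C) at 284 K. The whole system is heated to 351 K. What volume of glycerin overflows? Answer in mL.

The tank also expands: β_container ≈ 3α = 4.8×10⁻⁵ /K
Net overflow = V₀(β_liq − 3α_cont)ΔT
β − 3α = 5.10×10⁻⁴ − 4.8×10⁻⁵ = 4.62×10⁻⁴ /K; ΔT = 67 K
ΔV = 433 × 4.62×10⁻⁴ × 67 = 13.4 mL

13.4 mL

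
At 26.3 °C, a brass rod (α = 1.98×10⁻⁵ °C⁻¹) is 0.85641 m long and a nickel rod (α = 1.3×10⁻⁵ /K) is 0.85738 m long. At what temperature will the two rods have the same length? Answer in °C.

T = 193.2 °C

Equal length when α₁L₁ΔT − α₂L₂ΔT = L₂ − L₁ = 9.70×10⁻⁴ m
α₁L₁ = 1.6956918×10⁻⁵, α₂L₂ = 1.114594×10⁻⁵ → Δ(αL) = 5.810978×10⁻⁶ m/K
ΔT = 9.70×10⁻⁴ / 5.810978×10⁻⁶ = 166.925 K, so T = 26.3 + 166.925 = 193.225 °C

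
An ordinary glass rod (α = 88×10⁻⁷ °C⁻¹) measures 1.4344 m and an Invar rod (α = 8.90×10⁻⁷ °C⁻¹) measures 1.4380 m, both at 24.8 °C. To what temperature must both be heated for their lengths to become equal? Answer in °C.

T = 342.2 °C

Equal length when α₁L₁ΔT − α₂L₂ΔT = L₂ − L₁ = 3.60×10⁻³ m
α₁L₁ = 1.262272×10⁻⁵, α₂L₂ = 1.27982×10⁻⁶ → Δ(αL) = 1.13429×10⁻⁵ m/K
ΔT = 3.60×10⁻³ / 1.13429×10⁻⁵ = 317.379 K, so T = 24.8 + 317.379 = 342.179 °C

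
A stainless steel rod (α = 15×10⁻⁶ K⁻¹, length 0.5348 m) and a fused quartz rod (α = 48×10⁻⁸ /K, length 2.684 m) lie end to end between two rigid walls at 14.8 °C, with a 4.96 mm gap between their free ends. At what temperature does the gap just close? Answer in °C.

Gap closes when ΔL₁ + ΔL₂ = 4.96 mm = 4.96×10⁻³ m
(α₁L₁ + α₂L₂)ΔT = g
α₁L₁ + α₂L₂ = 15×10⁻⁶×0.5348 + 48×10⁻⁸×2.684 = 9.31032×10⁻⁶ m/K
ΔT = 4.96×10⁻³ / 9.31032×10⁻⁶ = 532.74 K
T = 14.8 + 532.74 = 547.54 °C

T = 548 °C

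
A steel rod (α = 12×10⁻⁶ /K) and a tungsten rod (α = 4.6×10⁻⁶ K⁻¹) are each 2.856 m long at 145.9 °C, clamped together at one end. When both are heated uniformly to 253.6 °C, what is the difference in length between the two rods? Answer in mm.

ΔT = 107.7 K
steel: ΔL = 12×10⁻⁶ × 2.856 m × 107.7 = 3.6911×10⁻³ m = 3.6911 mm
tungsten: ΔL = 4.6×10⁻⁶ × 2.856 m × 107.7 = 1.4149×10⁻³ m = 1.4149 mm
difference = 3.6911 − 1.4149 = 2.2762 mm

2.28 mm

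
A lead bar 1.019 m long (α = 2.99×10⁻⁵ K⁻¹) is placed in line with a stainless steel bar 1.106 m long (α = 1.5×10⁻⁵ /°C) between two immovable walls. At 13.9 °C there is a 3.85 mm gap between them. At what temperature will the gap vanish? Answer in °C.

T = 95.7 °C

Gap closes when ΔL₁ + ΔL₂ = 3.85 mm = 3.85×10⁻³ m
(α₁L₁ + α₂L₂)ΔT = g
α₁L₁ + α₂L₂ = 2.99×10⁻⁵×1.019 + 1.5×10⁻⁵×1.106 = 4.70581×10⁻⁵ m/K
ΔT = 3.85×10⁻³ / 4.70581×10⁻⁵ = 81.814 K
T = 13.9 + 81.814 = 95.714 °C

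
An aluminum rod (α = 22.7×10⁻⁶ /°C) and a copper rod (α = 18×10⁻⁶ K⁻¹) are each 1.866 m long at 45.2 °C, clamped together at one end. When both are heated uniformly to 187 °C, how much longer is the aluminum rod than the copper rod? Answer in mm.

ΔT = 141.8 K
aluminum: ΔL = 22.7×10⁻⁶ × 1.866 m × 141.8 = 6.0064×10⁻³ m = 6.0064 mm
copper: ΔL = 18×10⁻⁶ × 1.866 m × 141.8 = 4.7628×10⁻³ m = 4.7628 mm
difference = 6.0064 − 4.7628 = 1.2436 mm

1.24 mm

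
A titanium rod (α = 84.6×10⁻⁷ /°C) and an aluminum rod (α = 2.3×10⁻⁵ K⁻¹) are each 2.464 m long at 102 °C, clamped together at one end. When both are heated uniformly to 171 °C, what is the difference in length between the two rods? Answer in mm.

2.47 mm

ΔT = 69 K
titanium: ΔL = 84.6×10⁻⁷ × 2.464 m × 69 = 1.4383×10⁻³ m = 1.4383 mm
aluminum: ΔL = 2.3×10⁻⁵ × 2.464 m × 69 = 3.9104×10⁻³ m = 3.9104 mm
difference = 3.9104 − 1.4383 = 2.4721 mm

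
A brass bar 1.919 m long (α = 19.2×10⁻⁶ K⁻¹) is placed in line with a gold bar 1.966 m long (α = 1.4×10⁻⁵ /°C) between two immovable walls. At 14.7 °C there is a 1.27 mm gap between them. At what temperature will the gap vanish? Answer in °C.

T = 34.4 °C

Gap closes when ΔL₁ + ΔL₂ = 1.27 mm = 1.27×10⁻³ m
(α₁L₁ + α₂L₂)ΔT = g
α₁L₁ + α₂L₂ = 19.2×10⁻⁶×1.919 + 1.4×10⁻⁵×1.966 = 6.43688×10⁻⁵ m/K
ΔT = 1.27×10⁻³ / 6.43688×10⁻⁵ = 19.730 K
T = 14.7 + 19.730 = 34.430 °C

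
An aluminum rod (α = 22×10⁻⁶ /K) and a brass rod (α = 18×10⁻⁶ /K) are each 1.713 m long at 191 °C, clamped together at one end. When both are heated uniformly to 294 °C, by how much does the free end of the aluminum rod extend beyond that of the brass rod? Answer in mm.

ΔT = 103 K
aluminum: ΔL = 22×10⁻⁶ × 1.713 m × 103 = 3.8817×10⁻³ m = 3.8817 mm
brass: ΔL = 18×10⁻⁶ × 1.713 m × 103 = 3.1759×10⁻³ m = 3.1759 mm
difference = 3.8817 − 3.1759 = 0.7058 mm

0.706 mm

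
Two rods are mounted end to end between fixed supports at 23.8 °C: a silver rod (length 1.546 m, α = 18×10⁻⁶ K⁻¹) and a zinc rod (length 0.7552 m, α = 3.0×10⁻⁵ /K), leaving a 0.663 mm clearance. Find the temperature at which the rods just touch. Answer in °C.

α₁L₁ = 2.7828×10⁻⁵ m/K, α₂L₂ = 2.2656×10⁻⁵ m/K → total 5.0484×10⁻⁵ m/K
ΔT = g/(α₁L₁+α₂L₂) = 6.63×10⁻⁴ / 5.0484×10⁻⁵ = 13.133 K
T = 23.8 + 13.133 = 36.933 °C

T = 36.9 °C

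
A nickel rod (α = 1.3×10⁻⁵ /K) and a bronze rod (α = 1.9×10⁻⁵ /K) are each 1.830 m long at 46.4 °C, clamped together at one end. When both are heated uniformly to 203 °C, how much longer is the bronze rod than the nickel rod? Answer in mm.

1.72 mm

ΔT = 156.6 K
nickel: ΔL = 1.3×10⁻⁵ × 1.830 m × 156.6 = 3.7255×10⁻³ m = 3.7255 mm
bronze: ΔL = 1.9×10⁻⁵ × 1.830 m × 156.6 = 5.4450×10⁻³ m = 5.4450 mm
difference = 5.4450 − 3.7255 = 1.7195 mm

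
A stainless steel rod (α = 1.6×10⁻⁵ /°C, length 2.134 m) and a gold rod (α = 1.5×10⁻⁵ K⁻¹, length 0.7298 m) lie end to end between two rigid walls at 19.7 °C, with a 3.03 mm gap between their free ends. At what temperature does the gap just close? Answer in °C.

T = 86.9 °C

Gap closes when ΔL₁ + ΔL₂ = 3.03 mm = 3.03×10⁻³ m
(α₁L₁ + α₂L₂)ΔT = g
α₁L₁ + α₂L₂ = 1.6×10⁻⁵×2.134 + 1.5×10⁻⁵×0.7298 = 4.5091×10⁻⁵ m/K
ΔT = 3.03×10⁻³ / 4.5091×10⁻⁵ = 67.197 K
T = 19.7 + 67.197 = 86.897 °C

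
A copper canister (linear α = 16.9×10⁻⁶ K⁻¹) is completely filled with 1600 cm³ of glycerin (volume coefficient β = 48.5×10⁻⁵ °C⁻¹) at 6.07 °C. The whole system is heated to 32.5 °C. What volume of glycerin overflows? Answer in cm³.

18.4 cm³

The canister also expands: β_container ≈ 3α = 5.07×10⁻⁵ /K
Net overflow = V₀(β_liq − 3α_cont)ΔT
β − 3α = 4.85×10⁻⁴ − 5.07×10⁻⁵ = 4.343×10⁻⁴ /K; ΔT = 26.43 K
ΔV = 1600 × 4.343×10⁻⁴ × 26.43 = 18.4 cm³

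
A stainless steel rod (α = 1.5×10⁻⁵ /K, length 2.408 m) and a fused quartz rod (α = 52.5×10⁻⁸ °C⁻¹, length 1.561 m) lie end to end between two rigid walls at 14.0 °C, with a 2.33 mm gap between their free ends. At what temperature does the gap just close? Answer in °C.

α₁L₁ = 3.612×10⁻⁵ m/K, α₂L₂ = 8.19525×10⁻⁷ m/K → total 3.6939525×10⁻⁵ m/K
ΔT = g/(α₁L₁+α₂L₂) = 2.33×10⁻³ / 3.6939525×10⁻⁵ = 63.076 K
T = 14.0 + 63.076 = 77.076 °C

T = 77.1 °C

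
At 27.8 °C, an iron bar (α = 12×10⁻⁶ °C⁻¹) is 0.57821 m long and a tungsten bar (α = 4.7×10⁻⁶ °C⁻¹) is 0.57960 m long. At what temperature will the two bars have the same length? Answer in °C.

T = 357.6 °C

L₁(1 + α₁ΔT) = L₂(1 + α₂ΔT) ⇒ ΔT = (L₂ − L₁)/(α₁L₁ − α₂L₂)
L₂ − L₁ = 0.57960 − 0.57821 = 1.39×10⁻³ m
α₁L₁ − α₂L₂ = 12×10⁻⁶×0.57821 − 4.7×10⁻⁶×0.57960 = 4.2144×10⁻⁶ m/K
ΔT = 1.39×10⁻³ / 4.2144×10⁻⁶ = 329.822 K
T = 27.8 + 329.822 = 357.622 °C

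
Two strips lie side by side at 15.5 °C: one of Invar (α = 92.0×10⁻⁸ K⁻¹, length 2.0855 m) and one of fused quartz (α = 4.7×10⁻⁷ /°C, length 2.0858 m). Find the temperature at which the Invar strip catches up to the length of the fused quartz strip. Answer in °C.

T = 335.2 °C

L₁(1 + α₁ΔT) = L₂(1 + α₂ΔT) ⇒ ΔT = (L₂ − L₁)/(α₁L₁ − α₂L₂)
L₂ − L₁ = 2.0858 − 2.0855 = 3.00×10⁻⁴ m
α₁L₁ − α₂L₂ = 92.0×10⁻⁸×2.0855 − 4.7×10⁻⁷×2.0858 = 9.38334×10⁻⁷ m/K
ΔT = 3.00×10⁻⁴ / 9.38334×10⁻⁷ = 319.716 K
T = 15.5 + 319.716 = 335.216 °C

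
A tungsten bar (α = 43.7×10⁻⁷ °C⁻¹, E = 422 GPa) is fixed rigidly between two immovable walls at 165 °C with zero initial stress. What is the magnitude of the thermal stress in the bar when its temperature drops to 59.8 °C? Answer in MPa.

σ = 194 MPa

Fully constrained: the free strain ε = αΔT is blocked, so σ = Eε = EαΔT.
|ΔT| = 105.2 K
σ = 422×10⁹ × 43.7×10⁻⁷ × 105.2 = 1.94×10⁸ Pa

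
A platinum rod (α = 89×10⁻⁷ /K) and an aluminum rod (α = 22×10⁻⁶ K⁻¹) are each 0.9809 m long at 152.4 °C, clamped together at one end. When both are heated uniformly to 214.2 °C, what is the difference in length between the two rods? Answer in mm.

0.794 mm

ΔT = 61.8 K
platinum: ΔL = 89×10⁻⁷ × 0.9809 m × 61.8 = 5.3951×10⁻⁴ m = 0.53951 mm
aluminum: ΔL = 22×10⁻⁶ × 0.9809 m × 61.8 = 1.3336×10⁻³ m = 1.3336 mm
difference = 1.3336 − 0.53951 = 0.79409 mm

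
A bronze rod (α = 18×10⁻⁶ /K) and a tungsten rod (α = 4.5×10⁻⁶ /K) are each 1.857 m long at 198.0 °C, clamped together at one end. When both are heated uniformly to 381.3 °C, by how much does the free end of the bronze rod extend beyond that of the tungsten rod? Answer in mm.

ΔT = 183.3 K
bronze: ΔL = 18×10⁻⁶ × 1.857 m × 183.3 = 6.1270×10⁻³ m = 6.1270 mm
tungsten: ΔL = 4.5×10⁻⁶ × 1.857 m × 183.3 = 1.5317×10⁻³ m = 1.5317 mm
difference = 6.1270 − 1.5317 = 4.5953 mm

4.60 mm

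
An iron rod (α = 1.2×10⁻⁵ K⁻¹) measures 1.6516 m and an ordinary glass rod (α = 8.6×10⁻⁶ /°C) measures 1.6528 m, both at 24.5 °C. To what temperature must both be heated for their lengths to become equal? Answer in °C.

Equal length when α₁L₁ΔT − α₂L₂ΔT = L₂ − L₁ = 1.20×10⁻³ m
α₁L₁ = 1.98192×10⁻⁵, α₂L₂ = 1.421408×10⁻⁵ → Δ(αL) = 5.60512×10⁻⁶ m/K
ΔT = 1.20×10⁻³ / 5.60512×10⁻⁶ = 214.090 K, so T = 24.5 + 214.090 = 238.590 °C

T = 238.6 °C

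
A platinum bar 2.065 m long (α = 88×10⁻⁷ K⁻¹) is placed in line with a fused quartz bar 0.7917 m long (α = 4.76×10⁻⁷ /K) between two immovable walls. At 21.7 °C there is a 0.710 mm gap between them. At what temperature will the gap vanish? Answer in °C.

Gap closes when ΔL₁ + ΔL₂ = 0.710 mm = 7.10×10⁻⁴ m
(α₁L₁ + α₂L₂)ΔT = g
α₁L₁ + α₂L₂ = 88×10⁻⁷×2.065 + 4.76×10⁻⁷×0.7917 = 1.85488492×10⁻⁵ m/K
ΔT = 7.10×10⁻⁴ / 1.85488492×10⁻⁵ = 38.277 K
T = 21.7 + 38.277 = 59.977 °C

T = 60.0 °C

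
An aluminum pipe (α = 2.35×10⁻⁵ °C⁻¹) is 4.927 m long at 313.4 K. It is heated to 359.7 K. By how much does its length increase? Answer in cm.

|ΔT| = |359.7 − 313.4| = 46.3 K
ΔL = αL₀ΔT = (2.35×10⁻⁵)(4.927)(46.3) = 5.36×10⁻³ m

ΔL = 0.536 cm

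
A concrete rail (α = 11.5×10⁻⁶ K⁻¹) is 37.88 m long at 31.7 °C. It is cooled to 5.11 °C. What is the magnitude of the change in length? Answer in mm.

|ΔT| = |5.11 − 31.7| = 26.59 K
ΔL = αL₀ΔT = (11.5×10⁻⁶)(37.88)(26.59) = 1.16×10⁻² m

ΔL = 11.6 mm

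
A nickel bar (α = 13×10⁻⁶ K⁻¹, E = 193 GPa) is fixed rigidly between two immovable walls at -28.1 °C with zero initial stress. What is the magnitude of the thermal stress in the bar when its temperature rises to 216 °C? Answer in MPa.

Fully constrained: the free strain ε = αΔT is blocked, so σ = Eε = EαΔT.
|ΔT| = 244.1 K
σ = 193×10⁹ × 13×10⁻⁶ × 244.1 = 6.12×10⁸ Pa

σ = 612 MPa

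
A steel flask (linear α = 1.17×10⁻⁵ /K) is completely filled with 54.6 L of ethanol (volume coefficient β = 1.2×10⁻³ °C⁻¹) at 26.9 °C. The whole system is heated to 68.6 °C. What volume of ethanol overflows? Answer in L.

2.65 L

The flask also expands: β_container ≈ 3α = 3.51×10⁻⁵ /K
Net overflow = V₀(β_liq − 3α_cont)ΔT
β − 3α = 1.20×10⁻³ − 3.51×10⁻⁵ = 1.1649×10⁻³ /K; ΔT = 41.7 K
ΔV = 54.6 × 1.1649×10⁻³ × 41.7 = 2.65 L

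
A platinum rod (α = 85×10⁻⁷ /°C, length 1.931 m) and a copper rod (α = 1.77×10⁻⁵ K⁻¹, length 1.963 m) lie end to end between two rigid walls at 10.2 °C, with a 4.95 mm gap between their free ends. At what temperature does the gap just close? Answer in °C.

T = 107 °C

Gap closes when ΔL₁ + ΔL₂ = 4.95 mm = 4.95×10⁻³ m
(α₁L₁ + α₂L₂)ΔT = g
α₁L₁ + α₂L₂ = 85×10⁻⁷×1.931 + 1.77×10⁻⁵×1.963 = 5.11586×10⁻⁵ m/K
ΔT = 4.95×10⁻³ / 5.11586×10⁻⁵ = 96.76 K
T = 10.2 + 96.76 = 106.96 °C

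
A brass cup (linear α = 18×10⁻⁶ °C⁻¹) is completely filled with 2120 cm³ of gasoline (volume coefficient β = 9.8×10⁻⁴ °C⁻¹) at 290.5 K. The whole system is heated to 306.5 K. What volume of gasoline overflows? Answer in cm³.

The cup also expands: β_container ≈ 3α = 5.4×10⁻⁵ /K
Net overflow = V₀(β_liq − 3α_cont)ΔT
β − 3α = 9.80×10⁻⁴ − 5.4×10⁻⁵ = 9.26×10⁻⁴ /K; ΔT = 16.0 K
ΔV = 2120 × 9.26×10⁻⁴ × 16.0 = 31.4 cm³

31.4 cm³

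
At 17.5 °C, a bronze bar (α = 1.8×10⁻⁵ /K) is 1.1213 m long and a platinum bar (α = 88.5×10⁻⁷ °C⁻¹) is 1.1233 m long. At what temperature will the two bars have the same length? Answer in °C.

T = 212.8 °C

L₁(1 + α₁ΔT) = L₂(1 + α₂ΔT) ⇒ ΔT = (L₂ − L₁)/(α₁L₁ − α₂L₂)
L₂ − L₁ = 1.1233 − 1.1213 = 2.00×10⁻³ m
α₁L₁ − α₂L₂ = 1.8×10⁻⁵×1.1213 − 88.5×10⁻⁷×1.1233 = 1.0242195×10⁻⁵ m/K
ΔT = 2.00×10⁻³ / 1.0242195×10⁻⁵ = 195.271 K
T = 17.5 + 195.271 = 212.771 °C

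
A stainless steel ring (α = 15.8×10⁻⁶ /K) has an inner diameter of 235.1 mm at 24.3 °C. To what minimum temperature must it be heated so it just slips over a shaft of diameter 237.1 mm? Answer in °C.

T = 563 °C

Required Δd = 237.1 − 235.1 = 2.0 mm
Δd = αd₀ΔT ⇒ ΔT = Δd/(αd₀) = 2.0 / (15.8×10⁻⁶ × 235.1) = 538.42 K
T_min = 24.3 + 538.42 = 562.72 °C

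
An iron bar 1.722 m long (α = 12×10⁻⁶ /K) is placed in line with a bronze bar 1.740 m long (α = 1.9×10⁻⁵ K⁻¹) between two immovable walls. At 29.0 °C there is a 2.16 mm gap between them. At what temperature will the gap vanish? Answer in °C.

α₁L₁ = 2.0664×10⁻⁵ m/K, α₂L₂ = 3.306×10⁻⁵ m/K → total 5.3724×10⁻⁵ m/K
ΔT = g/(α₁L₁+α₂L₂) = 2.16×10⁻³ / 5.3724×10⁻⁵ = 40.205 K
T = 29.0 + 40.205 = 69.205 °C

T = 69.2 °C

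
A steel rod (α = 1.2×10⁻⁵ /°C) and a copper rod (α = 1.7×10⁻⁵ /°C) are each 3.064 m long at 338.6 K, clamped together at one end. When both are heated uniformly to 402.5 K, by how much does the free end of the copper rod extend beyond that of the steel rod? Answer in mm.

0.979 mm

ΔT = 63.9 K
steel: ΔL = 1.2×10⁻⁵ × 3.064 m × 63.9 = 2.3495×10⁻³ m = 2.3495 mm
copper: ΔL = 1.7×10⁻⁵ × 3.064 m × 63.9 = 3.3284×10⁻³ m = 3.3284 mm
difference = 3.3284 − 2.3495 = 0.9789 mm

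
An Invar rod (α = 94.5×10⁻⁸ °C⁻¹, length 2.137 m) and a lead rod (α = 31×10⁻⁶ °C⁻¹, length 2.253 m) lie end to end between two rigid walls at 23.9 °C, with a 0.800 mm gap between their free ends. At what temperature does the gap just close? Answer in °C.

α₁L₁ = 2.019465×10⁻⁶ m/K, α₂L₂ = 6.9843×10⁻⁵ m/K → total 7.1862465×10⁻⁵ m/K
ΔT = g/(α₁L₁+α₂L₂) = 8.00×10⁻⁴ / 7.1862465×10⁻⁵ = 11.132 K
T = 23.9 + 11.132 = 35.032 °C

T = 35.0 °C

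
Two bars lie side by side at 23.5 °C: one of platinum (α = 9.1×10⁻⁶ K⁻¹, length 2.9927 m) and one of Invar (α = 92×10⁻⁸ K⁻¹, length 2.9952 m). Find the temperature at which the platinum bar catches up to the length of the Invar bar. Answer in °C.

Equal length when α₁L₁ΔT − α₂L₂ΔT = L₂ − L₁ = 2.50×10⁻³ m
α₁L₁ = 2.723357×10⁻⁵, α₂L₂ = 2.755584×10⁻⁶ → Δ(αL) = 2.4477986×10⁻⁵ m/K
ΔT = 2.50×10⁻³ / 2.4477986×10⁻⁵ = 102.133 K, so T = 23.5 + 102.133 = 125.633 °C

T = 125.6 °C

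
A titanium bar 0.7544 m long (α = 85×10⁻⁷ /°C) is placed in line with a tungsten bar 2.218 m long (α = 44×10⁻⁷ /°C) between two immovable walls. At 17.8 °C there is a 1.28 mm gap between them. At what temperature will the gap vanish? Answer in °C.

T = 97.0 °C

α₁L₁ = 6.4124×10⁻⁶ m/K, α₂L₂ = 9.7592×10⁻⁶ m/K → total 1.61716×10⁻⁵ m/K
ΔT = g/(α₁L₁+α₂L₂) = 1.28×10⁻³ / 1.61716×10⁻⁵ = 79.151 K
T = 17.8 + 79.151 = 96.951 °C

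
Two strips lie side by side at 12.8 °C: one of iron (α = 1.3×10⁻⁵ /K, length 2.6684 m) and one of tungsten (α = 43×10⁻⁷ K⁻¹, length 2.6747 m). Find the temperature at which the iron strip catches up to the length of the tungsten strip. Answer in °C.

Equal length when α₁L₁ΔT − α₂L₂ΔT = L₂ − L₁ = 6.30×10⁻³ m
α₁L₁ = 3.46892×10⁻⁵, α₂L₂ = 1.150121×10⁻⁵ → Δ(αL) = 2.318799×10⁻⁵ m/K
ΔT = 6.30×10⁻³ / 2.318799×10⁻⁵ = 271.692 K, so T = 12.8 + 271.692 = 284.492 °C

T = 284.5 °C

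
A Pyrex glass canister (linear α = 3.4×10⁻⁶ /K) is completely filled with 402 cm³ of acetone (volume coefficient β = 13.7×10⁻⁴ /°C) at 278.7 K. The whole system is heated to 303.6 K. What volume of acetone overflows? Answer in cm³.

The canister also expands: β_container ≈ 3α = 1.02×10⁻⁵ /K
Net overflow = V₀(β_liq − 3α_cont)ΔT
β − 3α = 1.37×10⁻³ − 1.02×10⁻⁵ = 1.3598×10⁻³ /K; ΔT = 24.9 K
ΔV = 402 × 1.3598×10⁻³ × 24.9 = 13.6 cm³

13.6 cm³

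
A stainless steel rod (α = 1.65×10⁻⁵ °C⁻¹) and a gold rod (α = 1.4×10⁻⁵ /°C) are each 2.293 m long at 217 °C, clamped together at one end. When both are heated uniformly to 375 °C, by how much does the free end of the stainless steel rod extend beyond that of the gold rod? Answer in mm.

0.906 mm

ΔT = 158 K
stainless steel: ΔL = 1.65×10⁻⁵ × 2.293 m × 158 = 5.9779×10⁻³ m = 5.9779 mm
gold: ΔL = 1.4×10⁻⁵ × 2.293 m × 158 = 5.0721×10⁻³ m = 5.0721 mm
difference = 5.9779 − 5.0721 = 0.9058 mm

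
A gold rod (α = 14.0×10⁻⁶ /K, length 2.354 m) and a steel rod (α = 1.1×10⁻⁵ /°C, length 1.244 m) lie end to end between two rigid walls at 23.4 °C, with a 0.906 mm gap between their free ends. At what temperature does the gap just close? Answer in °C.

T = 42.8 °C

Gap closes when ΔL₁ + ΔL₂ = 0.906 mm = 9.06×10⁻⁴ m
(α₁L₁ + α₂L₂)ΔT = g
α₁L₁ + α₂L₂ = 14.0×10⁻⁶×2.354 + 1.1×10⁻⁵×1.244 = 4.664×10⁻⁵ m/K
ΔT = 9.06×10⁻⁴ / 4.664×10⁻⁵ = 19.425 K
T = 23.4 + 19.425 = 42.825 °C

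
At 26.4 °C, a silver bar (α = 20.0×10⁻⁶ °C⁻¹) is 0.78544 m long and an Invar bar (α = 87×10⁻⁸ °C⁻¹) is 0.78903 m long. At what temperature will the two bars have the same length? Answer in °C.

Equal length when α₁L₁ΔT − α₂L₂ΔT = L₂ − L₁ = 3.59×10⁻³ m
α₁L₁ = 1.57088×10⁻⁵, α₂L₂ = 6.864561×10⁻⁷ → Δ(αL) = 1.50223439×10⁻⁵ m/K
ΔT = 3.59×10⁻³ / 1.50223439×10⁻⁵ = 238.977 K, so T = 26.4 + 238.977 = 265.377 °C

T = 265.4 °C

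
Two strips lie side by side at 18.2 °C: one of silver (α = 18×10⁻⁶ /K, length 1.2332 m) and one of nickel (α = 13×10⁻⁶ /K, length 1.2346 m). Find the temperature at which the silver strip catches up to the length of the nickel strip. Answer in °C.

T = 245.9 °C

L₁(1 + α₁ΔT) = L₂(1 + α₂ΔT) ⇒ ΔT = (L₂ − L₁)/(α₁L₁ − α₂L₂)
L₂ − L₁ = 1.2346 − 1.2332 = 1.40×10⁻³ m
α₁L₁ − α₂L₂ = 18×10⁻⁶×1.2332 − 13×10⁻⁶×1.2346 = 6.1478×10⁻⁶ m/K
ΔT = 1.40×10⁻³ / 6.1478×10⁻⁶ = 227.724 K
T = 18.2 + 227.724 = 245.924 °C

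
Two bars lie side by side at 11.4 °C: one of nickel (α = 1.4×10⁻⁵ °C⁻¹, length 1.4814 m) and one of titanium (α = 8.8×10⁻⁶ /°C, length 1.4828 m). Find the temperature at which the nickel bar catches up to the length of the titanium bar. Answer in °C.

L₁(1 + α₁ΔT) = L₂(1 + α₂ΔT) ⇒ ΔT = (L₂ − L₁)/(α₁L₁ − α₂L₂)
L₂ − L₁ = 1.4828 − 1.4814 = 1.40×10⁻³ m
α₁L₁ − α₂L₂ = 1.4×10⁻⁵×1.4814 − 8.8×10⁻⁶×1.4828 = 7.69096×10⁻⁶ m/K
ΔT = 1.40×10⁻³ / 7.69096×10⁻⁶ = 182.032 K
T = 11.4 + 182.032 = 193.432 °C

T = 193.4 °C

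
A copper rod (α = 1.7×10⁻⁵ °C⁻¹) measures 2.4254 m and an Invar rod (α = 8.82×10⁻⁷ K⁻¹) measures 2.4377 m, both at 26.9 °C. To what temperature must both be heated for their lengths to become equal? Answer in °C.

T = 341.6 °C

L₁(1 + α₁ΔT) = L₂(1 + α₂ΔT) ⇒ ΔT = (L₂ − L₁)/(α₁L₁ − α₂L₂)
L₂ − L₁ = 2.4377 − 2.4254 = 1.23×10⁻² m
α₁L₁ − α₂L₂ = 1.7×10⁻⁵×2.4254 − 8.82×10⁻⁷×2.4377 = 3.90817486×10⁻⁵ m/K
ΔT = 1.23×10⁻² / 3.90817486×10⁻⁵ = 314.725 K
T = 26.9 + 314.725 = 341.625 °C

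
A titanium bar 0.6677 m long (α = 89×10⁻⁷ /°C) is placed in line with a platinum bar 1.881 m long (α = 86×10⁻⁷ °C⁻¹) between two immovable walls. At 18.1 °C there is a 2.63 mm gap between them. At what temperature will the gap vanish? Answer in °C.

Gap closes when ΔL₁ + ΔL₂ = 2.63 mm = 2.63×10⁻³ m
(α₁L₁ + α₂L₂)ΔT = g
α₁L₁ + α₂L₂ = 89×10⁻⁷×0.6677 + 86×10⁻⁷×1.881 = 2.211913×10⁻⁵ m/K
ΔT = 2.63×10⁻³ / 2.211913×10⁻⁵ = 118.90 K
T = 18.1 + 118.90 = 137.00 °C

T = 137 °C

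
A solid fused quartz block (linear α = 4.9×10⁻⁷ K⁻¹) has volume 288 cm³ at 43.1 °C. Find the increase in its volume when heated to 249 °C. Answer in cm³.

Isotropic solid: β ≈ 3α = 1.5×10⁻⁶ /K; ΔT = 205.9 K
ΔV = 3αV₀ΔT = 3(4.9×10⁻⁷)(288)(205.9) = 0.0872 cm³

ΔV = 0.0872 cm³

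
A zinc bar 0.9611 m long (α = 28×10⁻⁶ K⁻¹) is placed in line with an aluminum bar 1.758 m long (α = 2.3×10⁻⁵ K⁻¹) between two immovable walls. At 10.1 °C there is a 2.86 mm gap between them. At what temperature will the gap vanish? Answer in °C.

T = 52.6 °C

Gap closes when ΔL₁ + ΔL₂ = 2.86 mm = 2.86×10⁻³ m
(α₁L₁ + α₂L₂)ΔT = g
α₁L₁ + α₂L₂ = 28×10⁻⁶×0.9611 + 2.3×10⁻⁵×1.758 = 6.73448×10⁻⁵ m/K
ΔT = 2.86×10⁻³ / 6.73448×10⁻⁵ = 42.468 K
T = 10.1 + 42.468 = 52.568 °C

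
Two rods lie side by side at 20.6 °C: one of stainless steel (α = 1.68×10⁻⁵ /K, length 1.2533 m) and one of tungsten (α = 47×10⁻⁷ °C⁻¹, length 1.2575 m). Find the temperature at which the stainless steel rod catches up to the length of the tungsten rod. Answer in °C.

T = 297.9 °C

L₁(1 + α₁ΔT) = L₂(1 + α₂ΔT) ⇒ ΔT = (L₂ − L₁)/(α₁L₁ − α₂L₂)
L₂ − L₁ = 1.2575 − 1.2533 = 4.20×10⁻³ m
α₁L₁ − α₂L₂ = 1.68×10⁻⁵×1.2533 − 47×10⁻⁷×1.2575 = 1.514519×10⁻⁵ m/K
ΔT = 4.20×10⁻³ / 1.514519×10⁻⁵ = 277.316 K
T = 20.6 + 277.316 = 297.916 °C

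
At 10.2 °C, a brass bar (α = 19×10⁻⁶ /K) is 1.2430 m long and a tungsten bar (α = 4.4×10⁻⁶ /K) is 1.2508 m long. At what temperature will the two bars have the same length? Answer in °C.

Equal length when α₁L₁ΔT − α₂L₂ΔT = L₂ − L₁ = 7.80×10⁻³ m
α₁L₁ = 2.3617×10⁻⁵, α₂L₂ = 5.50352×10⁻⁶ → Δ(αL) = 1.811348×10⁻⁵ m/K
ΔT = 7.80×10⁻³ / 1.811348×10⁻⁵ = 430.619 K, so T = 10.2 + 430.619 = 440.819 °C

T = 440.8 °C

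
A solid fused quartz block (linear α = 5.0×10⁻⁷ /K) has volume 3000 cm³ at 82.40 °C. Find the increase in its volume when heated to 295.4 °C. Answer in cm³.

Isotropic solid: β ≈ 3α = 1.5×10⁻⁶ /K; ΔT = 213.00 K
ΔV = 3αV₀ΔT = 3(5.0×10⁻⁷)(3000)(213.00) = 0.959 cm³

ΔV = 0.959 cm³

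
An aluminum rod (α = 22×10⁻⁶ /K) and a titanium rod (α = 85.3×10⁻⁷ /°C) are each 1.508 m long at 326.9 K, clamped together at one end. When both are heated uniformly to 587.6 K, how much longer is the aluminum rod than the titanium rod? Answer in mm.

ΔT = 260.7 K
aluminum: ΔL = 22×10⁻⁶ × 1.508 m × 260.7 = 8.6490×10⁻³ m = 8.6490 mm
titanium: ΔL = 85.3×10⁻⁷ × 1.508 m × 260.7 = 3.3534×10⁻³ m = 3.3534 mm
difference = 8.6490 − 3.3534 = 5.2956 mm

5.30 mm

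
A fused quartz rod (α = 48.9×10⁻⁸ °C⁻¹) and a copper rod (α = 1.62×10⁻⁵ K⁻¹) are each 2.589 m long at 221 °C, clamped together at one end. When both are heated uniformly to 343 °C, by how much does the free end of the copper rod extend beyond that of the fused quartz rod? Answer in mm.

ΔT = 122 K
fused quartz: ΔL = 48.9×10⁻⁸ × 2.589 m × 122 = 1.5445×10⁻⁴ m = 0.15445 mm
copper: ΔL = 1.62×10⁻⁵ × 2.589 m × 122 = 5.1169×10⁻³ m = 5.1169 mm
difference = 5.1169 − 0.15445 = 4.96245 mm

4.96 mm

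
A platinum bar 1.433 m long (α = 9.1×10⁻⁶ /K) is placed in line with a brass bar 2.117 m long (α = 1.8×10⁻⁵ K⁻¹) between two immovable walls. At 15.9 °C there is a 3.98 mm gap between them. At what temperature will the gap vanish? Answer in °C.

T = 93.7 °C

α₁L₁ = 1.30403×10⁻⁵ m/K, α₂L₂ = 3.8106×10⁻⁵ m/K → total 5.11463×10⁻⁵ m/K
ΔT = g/(α₁L₁+α₂L₂) = 3.98×10⁻³ / 5.11463×10⁻⁵ = 77.816 K
T = 15.9 + 77.816 = 93.716 °C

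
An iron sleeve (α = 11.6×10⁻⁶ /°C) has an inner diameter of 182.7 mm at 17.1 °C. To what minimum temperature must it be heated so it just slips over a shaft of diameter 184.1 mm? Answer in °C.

T = 678 °C

Required Δd = 184.1 − 182.7 = 1.4 mm
Δd = αd₀ΔT ⇒ ΔT = Δd/(αd₀) = 1.4 / (11.6×10⁻⁶ × 182.7) = 660.59 K
T_min = 17.1 + 660.59 = 677.69 °C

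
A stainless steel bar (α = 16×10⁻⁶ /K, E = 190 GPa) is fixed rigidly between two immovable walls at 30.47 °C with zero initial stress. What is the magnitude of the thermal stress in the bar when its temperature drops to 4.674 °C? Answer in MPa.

σ = 78.4 MPa

Fully constrained: the free strain ε = αΔT is blocked, so σ = Eε = EαΔT.
|ΔT| = 25.796 K
σ = 190×10⁹ × 16×10⁻⁶ × 25.796 = 7.84×10⁷ Pa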